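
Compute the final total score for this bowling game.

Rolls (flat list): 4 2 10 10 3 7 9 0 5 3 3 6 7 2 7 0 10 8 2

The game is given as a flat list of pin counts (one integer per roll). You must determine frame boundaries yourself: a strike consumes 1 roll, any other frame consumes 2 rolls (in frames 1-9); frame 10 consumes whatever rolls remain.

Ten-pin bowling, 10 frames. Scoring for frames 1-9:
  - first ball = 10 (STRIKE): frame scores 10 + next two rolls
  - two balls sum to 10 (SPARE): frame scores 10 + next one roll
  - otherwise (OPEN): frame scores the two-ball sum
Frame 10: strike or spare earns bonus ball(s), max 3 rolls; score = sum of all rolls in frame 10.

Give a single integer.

Answer: 130

Derivation:
Frame 1: OPEN (4+2=6). Cumulative: 6
Frame 2: STRIKE. 10 + next two rolls (10+3) = 23. Cumulative: 29
Frame 3: STRIKE. 10 + next two rolls (3+7) = 20. Cumulative: 49
Frame 4: SPARE (3+7=10). 10 + next roll (9) = 19. Cumulative: 68
Frame 5: OPEN (9+0=9). Cumulative: 77
Frame 6: OPEN (5+3=8). Cumulative: 85
Frame 7: OPEN (3+6=9). Cumulative: 94
Frame 8: OPEN (7+2=9). Cumulative: 103
Frame 9: OPEN (7+0=7). Cumulative: 110
Frame 10: STRIKE. Sum of all frame-10 rolls (10+8+2) = 20. Cumulative: 130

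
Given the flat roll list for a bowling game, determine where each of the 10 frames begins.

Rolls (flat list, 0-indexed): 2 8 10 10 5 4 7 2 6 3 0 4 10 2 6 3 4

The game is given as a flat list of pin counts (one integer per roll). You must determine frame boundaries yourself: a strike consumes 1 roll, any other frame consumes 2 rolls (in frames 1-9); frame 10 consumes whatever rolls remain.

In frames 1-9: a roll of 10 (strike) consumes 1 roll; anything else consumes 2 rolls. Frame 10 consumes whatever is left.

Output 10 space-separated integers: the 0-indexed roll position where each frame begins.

Frame 1 starts at roll index 0: rolls=2,8 (sum=10), consumes 2 rolls
Frame 2 starts at roll index 2: roll=10 (strike), consumes 1 roll
Frame 3 starts at roll index 3: roll=10 (strike), consumes 1 roll
Frame 4 starts at roll index 4: rolls=5,4 (sum=9), consumes 2 rolls
Frame 5 starts at roll index 6: rolls=7,2 (sum=9), consumes 2 rolls
Frame 6 starts at roll index 8: rolls=6,3 (sum=9), consumes 2 rolls
Frame 7 starts at roll index 10: rolls=0,4 (sum=4), consumes 2 rolls
Frame 8 starts at roll index 12: roll=10 (strike), consumes 1 roll
Frame 9 starts at roll index 13: rolls=2,6 (sum=8), consumes 2 rolls
Frame 10 starts at roll index 15: 2 remaining rolls

Answer: 0 2 3 4 6 8 10 12 13 15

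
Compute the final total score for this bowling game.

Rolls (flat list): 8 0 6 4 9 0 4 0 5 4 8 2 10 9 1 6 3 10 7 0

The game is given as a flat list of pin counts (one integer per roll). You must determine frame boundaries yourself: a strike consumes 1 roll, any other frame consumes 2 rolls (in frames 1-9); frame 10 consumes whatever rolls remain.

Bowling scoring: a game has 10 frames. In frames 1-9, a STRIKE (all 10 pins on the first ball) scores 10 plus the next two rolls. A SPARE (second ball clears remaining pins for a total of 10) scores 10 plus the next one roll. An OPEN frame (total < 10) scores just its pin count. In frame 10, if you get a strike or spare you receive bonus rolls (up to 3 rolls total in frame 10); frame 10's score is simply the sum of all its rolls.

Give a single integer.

Answer: 131

Derivation:
Frame 1: OPEN (8+0=8). Cumulative: 8
Frame 2: SPARE (6+4=10). 10 + next roll (9) = 19. Cumulative: 27
Frame 3: OPEN (9+0=9). Cumulative: 36
Frame 4: OPEN (4+0=4). Cumulative: 40
Frame 5: OPEN (5+4=9). Cumulative: 49
Frame 6: SPARE (8+2=10). 10 + next roll (10) = 20. Cumulative: 69
Frame 7: STRIKE. 10 + next two rolls (9+1) = 20. Cumulative: 89
Frame 8: SPARE (9+1=10). 10 + next roll (6) = 16. Cumulative: 105
Frame 9: OPEN (6+3=9). Cumulative: 114
Frame 10: STRIKE. Sum of all frame-10 rolls (10+7+0) = 17. Cumulative: 131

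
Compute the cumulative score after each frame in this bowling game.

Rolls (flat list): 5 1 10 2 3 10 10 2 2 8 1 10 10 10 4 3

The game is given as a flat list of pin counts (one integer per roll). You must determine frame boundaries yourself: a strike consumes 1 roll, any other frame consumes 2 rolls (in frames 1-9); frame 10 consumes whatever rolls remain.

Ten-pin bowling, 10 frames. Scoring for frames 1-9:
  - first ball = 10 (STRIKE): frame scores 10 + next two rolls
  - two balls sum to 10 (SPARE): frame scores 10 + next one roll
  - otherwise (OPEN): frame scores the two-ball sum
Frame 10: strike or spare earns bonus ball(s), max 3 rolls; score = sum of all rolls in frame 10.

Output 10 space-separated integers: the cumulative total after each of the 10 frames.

Answer: 6 21 26 48 62 66 75 105 129 146

Derivation:
Frame 1: OPEN (5+1=6). Cumulative: 6
Frame 2: STRIKE. 10 + next two rolls (2+3) = 15. Cumulative: 21
Frame 3: OPEN (2+3=5). Cumulative: 26
Frame 4: STRIKE. 10 + next two rolls (10+2) = 22. Cumulative: 48
Frame 5: STRIKE. 10 + next two rolls (2+2) = 14. Cumulative: 62
Frame 6: OPEN (2+2=4). Cumulative: 66
Frame 7: OPEN (8+1=9). Cumulative: 75
Frame 8: STRIKE. 10 + next two rolls (10+10) = 30. Cumulative: 105
Frame 9: STRIKE. 10 + next two rolls (10+4) = 24. Cumulative: 129
Frame 10: STRIKE. Sum of all frame-10 rolls (10+4+3) = 17. Cumulative: 146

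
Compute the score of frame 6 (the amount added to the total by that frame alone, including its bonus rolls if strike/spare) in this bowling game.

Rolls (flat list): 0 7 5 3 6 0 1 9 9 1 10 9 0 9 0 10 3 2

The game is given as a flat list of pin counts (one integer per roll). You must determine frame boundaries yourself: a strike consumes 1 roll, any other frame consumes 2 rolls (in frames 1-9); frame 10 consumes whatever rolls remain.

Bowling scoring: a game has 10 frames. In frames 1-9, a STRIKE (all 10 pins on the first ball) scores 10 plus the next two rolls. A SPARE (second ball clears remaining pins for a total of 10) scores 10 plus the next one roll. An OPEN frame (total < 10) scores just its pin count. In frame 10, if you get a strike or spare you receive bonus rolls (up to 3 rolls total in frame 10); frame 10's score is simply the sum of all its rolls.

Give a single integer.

Answer: 19

Derivation:
Frame 1: OPEN (0+7=7). Cumulative: 7
Frame 2: OPEN (5+3=8). Cumulative: 15
Frame 3: OPEN (6+0=6). Cumulative: 21
Frame 4: SPARE (1+9=10). 10 + next roll (9) = 19. Cumulative: 40
Frame 5: SPARE (9+1=10). 10 + next roll (10) = 20. Cumulative: 60
Frame 6: STRIKE. 10 + next two rolls (9+0) = 19. Cumulative: 79
Frame 7: OPEN (9+0=9). Cumulative: 88
Frame 8: OPEN (9+0=9). Cumulative: 97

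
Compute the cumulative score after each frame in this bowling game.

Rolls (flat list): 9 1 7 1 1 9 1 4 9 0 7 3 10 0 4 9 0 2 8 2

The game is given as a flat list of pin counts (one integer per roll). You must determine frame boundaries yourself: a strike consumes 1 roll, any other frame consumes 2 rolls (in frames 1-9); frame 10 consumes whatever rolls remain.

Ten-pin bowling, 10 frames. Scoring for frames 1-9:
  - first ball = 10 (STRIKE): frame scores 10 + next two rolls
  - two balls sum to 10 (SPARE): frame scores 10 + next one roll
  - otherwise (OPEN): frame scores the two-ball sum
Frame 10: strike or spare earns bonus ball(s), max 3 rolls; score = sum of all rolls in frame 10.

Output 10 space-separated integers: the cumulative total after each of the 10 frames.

Frame 1: SPARE (9+1=10). 10 + next roll (7) = 17. Cumulative: 17
Frame 2: OPEN (7+1=8). Cumulative: 25
Frame 3: SPARE (1+9=10). 10 + next roll (1) = 11. Cumulative: 36
Frame 4: OPEN (1+4=5). Cumulative: 41
Frame 5: OPEN (9+0=9). Cumulative: 50
Frame 6: SPARE (7+3=10). 10 + next roll (10) = 20. Cumulative: 70
Frame 7: STRIKE. 10 + next two rolls (0+4) = 14. Cumulative: 84
Frame 8: OPEN (0+4=4). Cumulative: 88
Frame 9: OPEN (9+0=9). Cumulative: 97
Frame 10: SPARE. Sum of all frame-10 rolls (2+8+2) = 12. Cumulative: 109

Answer: 17 25 36 41 50 70 84 88 97 109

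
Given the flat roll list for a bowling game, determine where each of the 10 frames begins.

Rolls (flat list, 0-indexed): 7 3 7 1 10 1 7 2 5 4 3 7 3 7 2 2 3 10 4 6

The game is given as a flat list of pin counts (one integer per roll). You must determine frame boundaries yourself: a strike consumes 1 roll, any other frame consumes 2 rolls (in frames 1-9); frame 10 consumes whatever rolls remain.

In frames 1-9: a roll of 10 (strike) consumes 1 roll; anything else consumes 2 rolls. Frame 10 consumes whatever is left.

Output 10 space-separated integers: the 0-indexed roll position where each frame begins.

Frame 1 starts at roll index 0: rolls=7,3 (sum=10), consumes 2 rolls
Frame 2 starts at roll index 2: rolls=7,1 (sum=8), consumes 2 rolls
Frame 3 starts at roll index 4: roll=10 (strike), consumes 1 roll
Frame 4 starts at roll index 5: rolls=1,7 (sum=8), consumes 2 rolls
Frame 5 starts at roll index 7: rolls=2,5 (sum=7), consumes 2 rolls
Frame 6 starts at roll index 9: rolls=4,3 (sum=7), consumes 2 rolls
Frame 7 starts at roll index 11: rolls=7,3 (sum=10), consumes 2 rolls
Frame 8 starts at roll index 13: rolls=7,2 (sum=9), consumes 2 rolls
Frame 9 starts at roll index 15: rolls=2,3 (sum=5), consumes 2 rolls
Frame 10 starts at roll index 17: 3 remaining rolls

Answer: 0 2 4 5 7 9 11 13 15 17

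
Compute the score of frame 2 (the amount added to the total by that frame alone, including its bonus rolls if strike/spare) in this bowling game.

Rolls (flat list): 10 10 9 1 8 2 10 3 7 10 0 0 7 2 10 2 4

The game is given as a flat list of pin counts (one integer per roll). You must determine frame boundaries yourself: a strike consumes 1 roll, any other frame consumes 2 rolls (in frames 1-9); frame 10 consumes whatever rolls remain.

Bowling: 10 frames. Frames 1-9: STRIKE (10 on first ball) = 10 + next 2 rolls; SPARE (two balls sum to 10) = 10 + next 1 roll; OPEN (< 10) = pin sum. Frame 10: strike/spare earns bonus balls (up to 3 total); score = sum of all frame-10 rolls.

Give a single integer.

Frame 1: STRIKE. 10 + next two rolls (10+9) = 29. Cumulative: 29
Frame 2: STRIKE. 10 + next two rolls (9+1) = 20. Cumulative: 49
Frame 3: SPARE (9+1=10). 10 + next roll (8) = 18. Cumulative: 67
Frame 4: SPARE (8+2=10). 10 + next roll (10) = 20. Cumulative: 87

Answer: 20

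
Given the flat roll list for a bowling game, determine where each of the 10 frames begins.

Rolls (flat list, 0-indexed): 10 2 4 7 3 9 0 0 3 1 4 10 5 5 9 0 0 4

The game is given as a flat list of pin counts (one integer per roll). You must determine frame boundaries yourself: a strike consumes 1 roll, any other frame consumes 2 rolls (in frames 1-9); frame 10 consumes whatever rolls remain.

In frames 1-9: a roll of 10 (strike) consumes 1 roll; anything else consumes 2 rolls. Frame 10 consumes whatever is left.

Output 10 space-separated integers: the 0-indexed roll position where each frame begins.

Frame 1 starts at roll index 0: roll=10 (strike), consumes 1 roll
Frame 2 starts at roll index 1: rolls=2,4 (sum=6), consumes 2 rolls
Frame 3 starts at roll index 3: rolls=7,3 (sum=10), consumes 2 rolls
Frame 4 starts at roll index 5: rolls=9,0 (sum=9), consumes 2 rolls
Frame 5 starts at roll index 7: rolls=0,3 (sum=3), consumes 2 rolls
Frame 6 starts at roll index 9: rolls=1,4 (sum=5), consumes 2 rolls
Frame 7 starts at roll index 11: roll=10 (strike), consumes 1 roll
Frame 8 starts at roll index 12: rolls=5,5 (sum=10), consumes 2 rolls
Frame 9 starts at roll index 14: rolls=9,0 (sum=9), consumes 2 rolls
Frame 10 starts at roll index 16: 2 remaining rolls

Answer: 0 1 3 5 7 9 11 12 14 16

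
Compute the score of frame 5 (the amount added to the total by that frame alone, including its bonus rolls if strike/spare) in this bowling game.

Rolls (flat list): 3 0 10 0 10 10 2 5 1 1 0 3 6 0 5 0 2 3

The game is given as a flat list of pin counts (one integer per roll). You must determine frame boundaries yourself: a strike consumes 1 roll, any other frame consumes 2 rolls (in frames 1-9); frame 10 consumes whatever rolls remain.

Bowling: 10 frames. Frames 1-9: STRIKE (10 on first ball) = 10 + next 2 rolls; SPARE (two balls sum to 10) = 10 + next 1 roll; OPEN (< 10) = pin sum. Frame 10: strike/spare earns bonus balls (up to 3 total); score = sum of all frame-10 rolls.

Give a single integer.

Frame 1: OPEN (3+0=3). Cumulative: 3
Frame 2: STRIKE. 10 + next two rolls (0+10) = 20. Cumulative: 23
Frame 3: SPARE (0+10=10). 10 + next roll (10) = 20. Cumulative: 43
Frame 4: STRIKE. 10 + next two rolls (2+5) = 17. Cumulative: 60
Frame 5: OPEN (2+5=7). Cumulative: 67
Frame 6: OPEN (1+1=2). Cumulative: 69
Frame 7: OPEN (0+3=3). Cumulative: 72

Answer: 7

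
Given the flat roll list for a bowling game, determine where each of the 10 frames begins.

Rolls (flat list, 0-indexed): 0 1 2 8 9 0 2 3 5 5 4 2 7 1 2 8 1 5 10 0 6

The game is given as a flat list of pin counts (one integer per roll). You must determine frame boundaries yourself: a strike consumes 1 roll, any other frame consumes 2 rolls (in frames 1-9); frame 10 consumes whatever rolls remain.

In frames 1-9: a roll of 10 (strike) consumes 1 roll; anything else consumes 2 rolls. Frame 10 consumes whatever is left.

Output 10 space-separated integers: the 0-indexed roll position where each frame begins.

Answer: 0 2 4 6 8 10 12 14 16 18

Derivation:
Frame 1 starts at roll index 0: rolls=0,1 (sum=1), consumes 2 rolls
Frame 2 starts at roll index 2: rolls=2,8 (sum=10), consumes 2 rolls
Frame 3 starts at roll index 4: rolls=9,0 (sum=9), consumes 2 rolls
Frame 4 starts at roll index 6: rolls=2,3 (sum=5), consumes 2 rolls
Frame 5 starts at roll index 8: rolls=5,5 (sum=10), consumes 2 rolls
Frame 6 starts at roll index 10: rolls=4,2 (sum=6), consumes 2 rolls
Frame 7 starts at roll index 12: rolls=7,1 (sum=8), consumes 2 rolls
Frame 8 starts at roll index 14: rolls=2,8 (sum=10), consumes 2 rolls
Frame 9 starts at roll index 16: rolls=1,5 (sum=6), consumes 2 rolls
Frame 10 starts at roll index 18: 3 remaining rolls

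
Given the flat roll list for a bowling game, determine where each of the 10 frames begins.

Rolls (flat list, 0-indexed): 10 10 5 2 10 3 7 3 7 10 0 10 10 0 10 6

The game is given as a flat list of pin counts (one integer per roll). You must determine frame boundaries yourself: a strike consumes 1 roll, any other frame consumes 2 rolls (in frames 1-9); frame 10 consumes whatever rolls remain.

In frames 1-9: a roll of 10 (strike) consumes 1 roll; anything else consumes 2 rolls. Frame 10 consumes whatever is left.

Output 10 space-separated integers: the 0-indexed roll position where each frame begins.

Answer: 0 1 2 4 5 7 9 10 12 13

Derivation:
Frame 1 starts at roll index 0: roll=10 (strike), consumes 1 roll
Frame 2 starts at roll index 1: roll=10 (strike), consumes 1 roll
Frame 3 starts at roll index 2: rolls=5,2 (sum=7), consumes 2 rolls
Frame 4 starts at roll index 4: roll=10 (strike), consumes 1 roll
Frame 5 starts at roll index 5: rolls=3,7 (sum=10), consumes 2 rolls
Frame 6 starts at roll index 7: rolls=3,7 (sum=10), consumes 2 rolls
Frame 7 starts at roll index 9: roll=10 (strike), consumes 1 roll
Frame 8 starts at roll index 10: rolls=0,10 (sum=10), consumes 2 rolls
Frame 9 starts at roll index 12: roll=10 (strike), consumes 1 roll
Frame 10 starts at roll index 13: 3 remaining rolls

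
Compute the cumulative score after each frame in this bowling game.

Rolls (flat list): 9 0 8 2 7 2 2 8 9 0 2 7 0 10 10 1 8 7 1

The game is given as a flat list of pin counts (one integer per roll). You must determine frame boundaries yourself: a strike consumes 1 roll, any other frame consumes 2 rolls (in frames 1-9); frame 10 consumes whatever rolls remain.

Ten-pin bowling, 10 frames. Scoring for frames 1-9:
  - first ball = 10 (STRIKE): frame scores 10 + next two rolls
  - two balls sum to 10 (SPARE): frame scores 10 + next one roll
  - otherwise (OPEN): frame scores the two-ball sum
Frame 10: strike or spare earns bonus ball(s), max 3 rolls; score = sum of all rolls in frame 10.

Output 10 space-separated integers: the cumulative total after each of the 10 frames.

Frame 1: OPEN (9+0=9). Cumulative: 9
Frame 2: SPARE (8+2=10). 10 + next roll (7) = 17. Cumulative: 26
Frame 3: OPEN (7+2=9). Cumulative: 35
Frame 4: SPARE (2+8=10). 10 + next roll (9) = 19. Cumulative: 54
Frame 5: OPEN (9+0=9). Cumulative: 63
Frame 6: OPEN (2+7=9). Cumulative: 72
Frame 7: SPARE (0+10=10). 10 + next roll (10) = 20. Cumulative: 92
Frame 8: STRIKE. 10 + next two rolls (1+8) = 19. Cumulative: 111
Frame 9: OPEN (1+8=9). Cumulative: 120
Frame 10: OPEN. Sum of all frame-10 rolls (7+1) = 8. Cumulative: 128

Answer: 9 26 35 54 63 72 92 111 120 128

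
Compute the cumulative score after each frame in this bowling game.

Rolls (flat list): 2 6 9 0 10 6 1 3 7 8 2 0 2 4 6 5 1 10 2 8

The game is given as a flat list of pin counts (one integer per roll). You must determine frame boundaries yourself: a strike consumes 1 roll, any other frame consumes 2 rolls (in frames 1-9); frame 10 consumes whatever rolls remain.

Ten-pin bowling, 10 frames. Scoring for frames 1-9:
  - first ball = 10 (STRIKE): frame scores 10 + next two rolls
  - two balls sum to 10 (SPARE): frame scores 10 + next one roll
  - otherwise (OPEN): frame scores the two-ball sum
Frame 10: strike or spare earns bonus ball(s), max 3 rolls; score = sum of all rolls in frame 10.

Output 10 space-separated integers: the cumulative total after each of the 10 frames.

Answer: 8 17 34 41 59 69 71 86 92 112

Derivation:
Frame 1: OPEN (2+6=8). Cumulative: 8
Frame 2: OPEN (9+0=9). Cumulative: 17
Frame 3: STRIKE. 10 + next two rolls (6+1) = 17. Cumulative: 34
Frame 4: OPEN (6+1=7). Cumulative: 41
Frame 5: SPARE (3+7=10). 10 + next roll (8) = 18. Cumulative: 59
Frame 6: SPARE (8+2=10). 10 + next roll (0) = 10. Cumulative: 69
Frame 7: OPEN (0+2=2). Cumulative: 71
Frame 8: SPARE (4+6=10). 10 + next roll (5) = 15. Cumulative: 86
Frame 9: OPEN (5+1=6). Cumulative: 92
Frame 10: STRIKE. Sum of all frame-10 rolls (10+2+8) = 20. Cumulative: 112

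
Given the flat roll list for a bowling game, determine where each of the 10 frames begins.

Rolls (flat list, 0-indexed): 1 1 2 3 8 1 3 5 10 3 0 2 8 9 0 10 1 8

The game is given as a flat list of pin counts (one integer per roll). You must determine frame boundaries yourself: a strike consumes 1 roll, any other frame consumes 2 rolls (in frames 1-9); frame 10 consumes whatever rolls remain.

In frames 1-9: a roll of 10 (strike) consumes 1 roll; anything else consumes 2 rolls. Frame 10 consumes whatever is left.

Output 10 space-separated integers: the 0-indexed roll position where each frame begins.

Answer: 0 2 4 6 8 9 11 13 15 16

Derivation:
Frame 1 starts at roll index 0: rolls=1,1 (sum=2), consumes 2 rolls
Frame 2 starts at roll index 2: rolls=2,3 (sum=5), consumes 2 rolls
Frame 3 starts at roll index 4: rolls=8,1 (sum=9), consumes 2 rolls
Frame 4 starts at roll index 6: rolls=3,5 (sum=8), consumes 2 rolls
Frame 5 starts at roll index 8: roll=10 (strike), consumes 1 roll
Frame 6 starts at roll index 9: rolls=3,0 (sum=3), consumes 2 rolls
Frame 7 starts at roll index 11: rolls=2,8 (sum=10), consumes 2 rolls
Frame 8 starts at roll index 13: rolls=9,0 (sum=9), consumes 2 rolls
Frame 9 starts at roll index 15: roll=10 (strike), consumes 1 roll
Frame 10 starts at roll index 16: 2 remaining rolls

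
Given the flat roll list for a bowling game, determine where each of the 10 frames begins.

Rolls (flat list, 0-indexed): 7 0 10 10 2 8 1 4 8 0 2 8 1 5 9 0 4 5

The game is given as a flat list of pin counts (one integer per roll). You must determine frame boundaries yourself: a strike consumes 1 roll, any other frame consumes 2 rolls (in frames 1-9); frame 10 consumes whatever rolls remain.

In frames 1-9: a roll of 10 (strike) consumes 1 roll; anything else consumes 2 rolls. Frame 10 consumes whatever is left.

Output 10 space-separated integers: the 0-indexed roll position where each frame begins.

Frame 1 starts at roll index 0: rolls=7,0 (sum=7), consumes 2 rolls
Frame 2 starts at roll index 2: roll=10 (strike), consumes 1 roll
Frame 3 starts at roll index 3: roll=10 (strike), consumes 1 roll
Frame 4 starts at roll index 4: rolls=2,8 (sum=10), consumes 2 rolls
Frame 5 starts at roll index 6: rolls=1,4 (sum=5), consumes 2 rolls
Frame 6 starts at roll index 8: rolls=8,0 (sum=8), consumes 2 rolls
Frame 7 starts at roll index 10: rolls=2,8 (sum=10), consumes 2 rolls
Frame 8 starts at roll index 12: rolls=1,5 (sum=6), consumes 2 rolls
Frame 9 starts at roll index 14: rolls=9,0 (sum=9), consumes 2 rolls
Frame 10 starts at roll index 16: 2 remaining rolls

Answer: 0 2 3 4 6 8 10 12 14 16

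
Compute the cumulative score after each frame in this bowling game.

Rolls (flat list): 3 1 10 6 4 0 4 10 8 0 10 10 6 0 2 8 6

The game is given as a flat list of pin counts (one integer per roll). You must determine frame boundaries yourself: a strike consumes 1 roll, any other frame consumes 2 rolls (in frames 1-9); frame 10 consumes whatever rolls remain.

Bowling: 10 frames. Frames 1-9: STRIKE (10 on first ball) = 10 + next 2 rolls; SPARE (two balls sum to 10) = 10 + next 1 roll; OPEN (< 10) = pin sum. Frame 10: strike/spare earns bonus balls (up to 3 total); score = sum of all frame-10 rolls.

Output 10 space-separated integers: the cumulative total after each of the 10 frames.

Answer: 4 24 34 38 56 64 90 106 112 128

Derivation:
Frame 1: OPEN (3+1=4). Cumulative: 4
Frame 2: STRIKE. 10 + next two rolls (6+4) = 20. Cumulative: 24
Frame 3: SPARE (6+4=10). 10 + next roll (0) = 10. Cumulative: 34
Frame 4: OPEN (0+4=4). Cumulative: 38
Frame 5: STRIKE. 10 + next two rolls (8+0) = 18. Cumulative: 56
Frame 6: OPEN (8+0=8). Cumulative: 64
Frame 7: STRIKE. 10 + next two rolls (10+6) = 26. Cumulative: 90
Frame 8: STRIKE. 10 + next two rolls (6+0) = 16. Cumulative: 106
Frame 9: OPEN (6+0=6). Cumulative: 112
Frame 10: SPARE. Sum of all frame-10 rolls (2+8+6) = 16. Cumulative: 128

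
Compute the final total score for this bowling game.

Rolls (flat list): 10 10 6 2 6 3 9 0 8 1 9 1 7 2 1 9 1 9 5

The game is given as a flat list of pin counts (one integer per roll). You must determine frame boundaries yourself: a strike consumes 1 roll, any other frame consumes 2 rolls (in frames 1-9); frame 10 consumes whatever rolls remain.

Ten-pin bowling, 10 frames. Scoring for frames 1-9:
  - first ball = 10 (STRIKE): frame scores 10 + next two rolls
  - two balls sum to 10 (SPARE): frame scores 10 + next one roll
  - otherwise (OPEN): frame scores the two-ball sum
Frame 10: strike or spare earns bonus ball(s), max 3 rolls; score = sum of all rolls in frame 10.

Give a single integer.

Frame 1: STRIKE. 10 + next two rolls (10+6) = 26. Cumulative: 26
Frame 2: STRIKE. 10 + next two rolls (6+2) = 18. Cumulative: 44
Frame 3: OPEN (6+2=8). Cumulative: 52
Frame 4: OPEN (6+3=9). Cumulative: 61
Frame 5: OPEN (9+0=9). Cumulative: 70
Frame 6: OPEN (8+1=9). Cumulative: 79
Frame 7: SPARE (9+1=10). 10 + next roll (7) = 17. Cumulative: 96
Frame 8: OPEN (7+2=9). Cumulative: 105
Frame 9: SPARE (1+9=10). 10 + next roll (1) = 11. Cumulative: 116
Frame 10: SPARE. Sum of all frame-10 rolls (1+9+5) = 15. Cumulative: 131

Answer: 131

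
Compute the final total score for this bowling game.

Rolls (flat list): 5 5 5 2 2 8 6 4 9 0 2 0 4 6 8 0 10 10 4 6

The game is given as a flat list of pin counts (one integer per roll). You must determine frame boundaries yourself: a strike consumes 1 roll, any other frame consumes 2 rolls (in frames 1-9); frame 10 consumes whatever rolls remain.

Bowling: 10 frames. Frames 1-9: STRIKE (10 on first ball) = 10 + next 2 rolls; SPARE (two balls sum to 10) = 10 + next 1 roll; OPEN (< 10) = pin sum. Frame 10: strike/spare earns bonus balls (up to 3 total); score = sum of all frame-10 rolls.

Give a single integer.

Answer: 138

Derivation:
Frame 1: SPARE (5+5=10). 10 + next roll (5) = 15. Cumulative: 15
Frame 2: OPEN (5+2=7). Cumulative: 22
Frame 3: SPARE (2+8=10). 10 + next roll (6) = 16. Cumulative: 38
Frame 4: SPARE (6+4=10). 10 + next roll (9) = 19. Cumulative: 57
Frame 5: OPEN (9+0=9). Cumulative: 66
Frame 6: OPEN (2+0=2). Cumulative: 68
Frame 7: SPARE (4+6=10). 10 + next roll (8) = 18. Cumulative: 86
Frame 8: OPEN (8+0=8). Cumulative: 94
Frame 9: STRIKE. 10 + next two rolls (10+4) = 24. Cumulative: 118
Frame 10: STRIKE. Sum of all frame-10 rolls (10+4+6) = 20. Cumulative: 138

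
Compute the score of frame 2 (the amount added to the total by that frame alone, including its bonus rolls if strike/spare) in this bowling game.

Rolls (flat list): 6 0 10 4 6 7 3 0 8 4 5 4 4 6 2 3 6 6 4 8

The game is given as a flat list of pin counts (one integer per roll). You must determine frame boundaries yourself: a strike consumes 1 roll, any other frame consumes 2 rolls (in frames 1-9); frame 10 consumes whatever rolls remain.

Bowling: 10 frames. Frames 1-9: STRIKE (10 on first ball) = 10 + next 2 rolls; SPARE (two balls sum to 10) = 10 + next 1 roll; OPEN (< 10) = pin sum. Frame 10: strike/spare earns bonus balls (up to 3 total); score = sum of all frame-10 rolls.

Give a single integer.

Answer: 20

Derivation:
Frame 1: OPEN (6+0=6). Cumulative: 6
Frame 2: STRIKE. 10 + next two rolls (4+6) = 20. Cumulative: 26
Frame 3: SPARE (4+6=10). 10 + next roll (7) = 17. Cumulative: 43
Frame 4: SPARE (7+3=10). 10 + next roll (0) = 10. Cumulative: 53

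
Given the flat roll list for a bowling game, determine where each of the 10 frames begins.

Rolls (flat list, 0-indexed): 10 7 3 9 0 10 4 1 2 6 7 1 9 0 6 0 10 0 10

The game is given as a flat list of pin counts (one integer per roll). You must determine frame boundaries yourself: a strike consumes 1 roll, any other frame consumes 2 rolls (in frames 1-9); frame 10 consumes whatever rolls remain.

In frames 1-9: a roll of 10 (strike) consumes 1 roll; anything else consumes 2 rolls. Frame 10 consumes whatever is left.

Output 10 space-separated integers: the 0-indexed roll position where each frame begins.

Frame 1 starts at roll index 0: roll=10 (strike), consumes 1 roll
Frame 2 starts at roll index 1: rolls=7,3 (sum=10), consumes 2 rolls
Frame 3 starts at roll index 3: rolls=9,0 (sum=9), consumes 2 rolls
Frame 4 starts at roll index 5: roll=10 (strike), consumes 1 roll
Frame 5 starts at roll index 6: rolls=4,1 (sum=5), consumes 2 rolls
Frame 6 starts at roll index 8: rolls=2,6 (sum=8), consumes 2 rolls
Frame 7 starts at roll index 10: rolls=7,1 (sum=8), consumes 2 rolls
Frame 8 starts at roll index 12: rolls=9,0 (sum=9), consumes 2 rolls
Frame 9 starts at roll index 14: rolls=6,0 (sum=6), consumes 2 rolls
Frame 10 starts at roll index 16: 3 remaining rolls

Answer: 0 1 3 5 6 8 10 12 14 16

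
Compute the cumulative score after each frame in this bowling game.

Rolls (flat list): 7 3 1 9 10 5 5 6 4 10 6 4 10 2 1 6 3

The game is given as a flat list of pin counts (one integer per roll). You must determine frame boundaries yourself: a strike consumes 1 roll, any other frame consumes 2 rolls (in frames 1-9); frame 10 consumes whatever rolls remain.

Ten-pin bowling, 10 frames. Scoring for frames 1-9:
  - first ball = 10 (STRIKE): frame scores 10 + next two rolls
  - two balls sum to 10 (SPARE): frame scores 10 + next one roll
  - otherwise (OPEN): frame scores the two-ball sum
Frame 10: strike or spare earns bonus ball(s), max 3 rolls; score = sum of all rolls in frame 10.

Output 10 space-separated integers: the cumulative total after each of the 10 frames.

Answer: 11 31 51 67 87 107 127 140 143 152

Derivation:
Frame 1: SPARE (7+3=10). 10 + next roll (1) = 11. Cumulative: 11
Frame 2: SPARE (1+9=10). 10 + next roll (10) = 20. Cumulative: 31
Frame 3: STRIKE. 10 + next two rolls (5+5) = 20. Cumulative: 51
Frame 4: SPARE (5+5=10). 10 + next roll (6) = 16. Cumulative: 67
Frame 5: SPARE (6+4=10). 10 + next roll (10) = 20. Cumulative: 87
Frame 6: STRIKE. 10 + next two rolls (6+4) = 20. Cumulative: 107
Frame 7: SPARE (6+4=10). 10 + next roll (10) = 20. Cumulative: 127
Frame 8: STRIKE. 10 + next two rolls (2+1) = 13. Cumulative: 140
Frame 9: OPEN (2+1=3). Cumulative: 143
Frame 10: OPEN. Sum of all frame-10 rolls (6+3) = 9. Cumulative: 152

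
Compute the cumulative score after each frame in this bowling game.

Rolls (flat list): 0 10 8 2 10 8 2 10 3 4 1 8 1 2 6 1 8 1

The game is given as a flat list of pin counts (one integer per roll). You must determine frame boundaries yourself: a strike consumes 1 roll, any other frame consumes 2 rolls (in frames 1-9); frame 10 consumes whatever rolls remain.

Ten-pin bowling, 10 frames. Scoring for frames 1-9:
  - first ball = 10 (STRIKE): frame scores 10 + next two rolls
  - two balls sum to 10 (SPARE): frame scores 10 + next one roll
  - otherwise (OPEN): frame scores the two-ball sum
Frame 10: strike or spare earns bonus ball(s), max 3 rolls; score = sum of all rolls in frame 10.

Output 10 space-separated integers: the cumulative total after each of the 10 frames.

Frame 1: SPARE (0+10=10). 10 + next roll (8) = 18. Cumulative: 18
Frame 2: SPARE (8+2=10). 10 + next roll (10) = 20. Cumulative: 38
Frame 3: STRIKE. 10 + next two rolls (8+2) = 20. Cumulative: 58
Frame 4: SPARE (8+2=10). 10 + next roll (10) = 20. Cumulative: 78
Frame 5: STRIKE. 10 + next two rolls (3+4) = 17. Cumulative: 95
Frame 6: OPEN (3+4=7). Cumulative: 102
Frame 7: OPEN (1+8=9). Cumulative: 111
Frame 8: OPEN (1+2=3). Cumulative: 114
Frame 9: OPEN (6+1=7). Cumulative: 121
Frame 10: OPEN. Sum of all frame-10 rolls (8+1) = 9. Cumulative: 130

Answer: 18 38 58 78 95 102 111 114 121 130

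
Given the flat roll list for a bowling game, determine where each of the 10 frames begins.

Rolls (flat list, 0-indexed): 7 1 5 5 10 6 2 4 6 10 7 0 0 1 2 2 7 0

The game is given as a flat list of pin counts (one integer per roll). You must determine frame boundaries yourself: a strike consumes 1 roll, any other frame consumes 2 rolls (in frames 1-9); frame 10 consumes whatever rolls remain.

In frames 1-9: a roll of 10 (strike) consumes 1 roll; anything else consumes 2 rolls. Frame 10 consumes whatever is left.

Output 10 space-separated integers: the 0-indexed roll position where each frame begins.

Answer: 0 2 4 5 7 9 10 12 14 16

Derivation:
Frame 1 starts at roll index 0: rolls=7,1 (sum=8), consumes 2 rolls
Frame 2 starts at roll index 2: rolls=5,5 (sum=10), consumes 2 rolls
Frame 3 starts at roll index 4: roll=10 (strike), consumes 1 roll
Frame 4 starts at roll index 5: rolls=6,2 (sum=8), consumes 2 rolls
Frame 5 starts at roll index 7: rolls=4,6 (sum=10), consumes 2 rolls
Frame 6 starts at roll index 9: roll=10 (strike), consumes 1 roll
Frame 7 starts at roll index 10: rolls=7,0 (sum=7), consumes 2 rolls
Frame 8 starts at roll index 12: rolls=0,1 (sum=1), consumes 2 rolls
Frame 9 starts at roll index 14: rolls=2,2 (sum=4), consumes 2 rolls
Frame 10 starts at roll index 16: 2 remaining rolls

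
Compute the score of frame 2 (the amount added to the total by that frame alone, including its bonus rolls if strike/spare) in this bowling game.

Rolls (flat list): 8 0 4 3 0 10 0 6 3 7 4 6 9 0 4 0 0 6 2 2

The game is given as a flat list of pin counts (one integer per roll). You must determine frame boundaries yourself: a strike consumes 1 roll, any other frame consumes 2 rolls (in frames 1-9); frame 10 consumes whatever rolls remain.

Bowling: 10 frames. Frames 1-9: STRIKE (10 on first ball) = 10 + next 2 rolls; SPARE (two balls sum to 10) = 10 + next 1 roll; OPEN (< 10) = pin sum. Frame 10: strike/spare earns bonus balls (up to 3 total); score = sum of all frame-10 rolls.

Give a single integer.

Frame 1: OPEN (8+0=8). Cumulative: 8
Frame 2: OPEN (4+3=7). Cumulative: 15
Frame 3: SPARE (0+10=10). 10 + next roll (0) = 10. Cumulative: 25
Frame 4: OPEN (0+6=6). Cumulative: 31

Answer: 7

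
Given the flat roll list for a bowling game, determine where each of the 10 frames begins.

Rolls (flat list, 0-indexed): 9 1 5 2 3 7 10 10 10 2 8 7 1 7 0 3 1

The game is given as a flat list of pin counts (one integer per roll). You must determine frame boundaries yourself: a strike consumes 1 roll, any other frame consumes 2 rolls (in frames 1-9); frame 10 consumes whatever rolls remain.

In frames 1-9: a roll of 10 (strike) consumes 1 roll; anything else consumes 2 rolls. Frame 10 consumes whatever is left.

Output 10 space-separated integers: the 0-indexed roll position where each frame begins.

Answer: 0 2 4 6 7 8 9 11 13 15

Derivation:
Frame 1 starts at roll index 0: rolls=9,1 (sum=10), consumes 2 rolls
Frame 2 starts at roll index 2: rolls=5,2 (sum=7), consumes 2 rolls
Frame 3 starts at roll index 4: rolls=3,7 (sum=10), consumes 2 rolls
Frame 4 starts at roll index 6: roll=10 (strike), consumes 1 roll
Frame 5 starts at roll index 7: roll=10 (strike), consumes 1 roll
Frame 6 starts at roll index 8: roll=10 (strike), consumes 1 roll
Frame 7 starts at roll index 9: rolls=2,8 (sum=10), consumes 2 rolls
Frame 8 starts at roll index 11: rolls=7,1 (sum=8), consumes 2 rolls
Frame 9 starts at roll index 13: rolls=7,0 (sum=7), consumes 2 rolls
Frame 10 starts at roll index 15: 2 remaining rolls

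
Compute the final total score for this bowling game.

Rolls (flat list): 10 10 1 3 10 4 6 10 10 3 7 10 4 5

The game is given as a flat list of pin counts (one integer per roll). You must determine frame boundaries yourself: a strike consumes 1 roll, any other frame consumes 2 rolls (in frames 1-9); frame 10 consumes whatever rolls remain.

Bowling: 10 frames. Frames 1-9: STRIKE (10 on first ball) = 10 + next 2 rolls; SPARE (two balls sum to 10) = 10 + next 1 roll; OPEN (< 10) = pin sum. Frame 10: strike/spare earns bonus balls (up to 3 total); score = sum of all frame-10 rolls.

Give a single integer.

Answer: 170

Derivation:
Frame 1: STRIKE. 10 + next two rolls (10+1) = 21. Cumulative: 21
Frame 2: STRIKE. 10 + next two rolls (1+3) = 14. Cumulative: 35
Frame 3: OPEN (1+3=4). Cumulative: 39
Frame 4: STRIKE. 10 + next two rolls (4+6) = 20. Cumulative: 59
Frame 5: SPARE (4+6=10). 10 + next roll (10) = 20. Cumulative: 79
Frame 6: STRIKE. 10 + next two rolls (10+3) = 23. Cumulative: 102
Frame 7: STRIKE. 10 + next two rolls (3+7) = 20. Cumulative: 122
Frame 8: SPARE (3+7=10). 10 + next roll (10) = 20. Cumulative: 142
Frame 9: STRIKE. 10 + next two rolls (4+5) = 19. Cumulative: 161
Frame 10: OPEN. Sum of all frame-10 rolls (4+5) = 9. Cumulative: 170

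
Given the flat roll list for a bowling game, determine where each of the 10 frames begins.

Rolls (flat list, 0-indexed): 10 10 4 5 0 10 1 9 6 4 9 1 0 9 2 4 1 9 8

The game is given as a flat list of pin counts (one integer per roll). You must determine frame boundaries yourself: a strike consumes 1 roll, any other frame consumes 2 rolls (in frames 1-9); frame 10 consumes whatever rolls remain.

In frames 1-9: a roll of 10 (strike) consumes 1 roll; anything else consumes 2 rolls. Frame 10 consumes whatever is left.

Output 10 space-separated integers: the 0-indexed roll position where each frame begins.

Answer: 0 1 2 4 6 8 10 12 14 16

Derivation:
Frame 1 starts at roll index 0: roll=10 (strike), consumes 1 roll
Frame 2 starts at roll index 1: roll=10 (strike), consumes 1 roll
Frame 3 starts at roll index 2: rolls=4,5 (sum=9), consumes 2 rolls
Frame 4 starts at roll index 4: rolls=0,10 (sum=10), consumes 2 rolls
Frame 5 starts at roll index 6: rolls=1,9 (sum=10), consumes 2 rolls
Frame 6 starts at roll index 8: rolls=6,4 (sum=10), consumes 2 rolls
Frame 7 starts at roll index 10: rolls=9,1 (sum=10), consumes 2 rolls
Frame 8 starts at roll index 12: rolls=0,9 (sum=9), consumes 2 rolls
Frame 9 starts at roll index 14: rolls=2,4 (sum=6), consumes 2 rolls
Frame 10 starts at roll index 16: 3 remaining rolls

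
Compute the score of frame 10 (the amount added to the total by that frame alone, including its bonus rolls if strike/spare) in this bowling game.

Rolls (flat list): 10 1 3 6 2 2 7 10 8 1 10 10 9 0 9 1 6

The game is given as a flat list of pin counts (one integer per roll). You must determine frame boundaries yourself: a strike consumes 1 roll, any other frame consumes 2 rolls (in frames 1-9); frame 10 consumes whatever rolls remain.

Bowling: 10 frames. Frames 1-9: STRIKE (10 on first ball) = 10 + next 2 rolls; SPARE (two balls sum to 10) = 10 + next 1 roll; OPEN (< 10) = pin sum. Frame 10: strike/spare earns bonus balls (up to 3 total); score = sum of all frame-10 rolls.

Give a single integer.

Answer: 16

Derivation:
Frame 1: STRIKE. 10 + next two rolls (1+3) = 14. Cumulative: 14
Frame 2: OPEN (1+3=4). Cumulative: 18
Frame 3: OPEN (6+2=8). Cumulative: 26
Frame 4: OPEN (2+7=9). Cumulative: 35
Frame 5: STRIKE. 10 + next two rolls (8+1) = 19. Cumulative: 54
Frame 6: OPEN (8+1=9). Cumulative: 63
Frame 7: STRIKE. 10 + next two rolls (10+9) = 29. Cumulative: 92
Frame 8: STRIKE. 10 + next two rolls (9+0) = 19. Cumulative: 111
Frame 9: OPEN (9+0=9). Cumulative: 120
Frame 10: SPARE. Sum of all frame-10 rolls (9+1+6) = 16. Cumulative: 136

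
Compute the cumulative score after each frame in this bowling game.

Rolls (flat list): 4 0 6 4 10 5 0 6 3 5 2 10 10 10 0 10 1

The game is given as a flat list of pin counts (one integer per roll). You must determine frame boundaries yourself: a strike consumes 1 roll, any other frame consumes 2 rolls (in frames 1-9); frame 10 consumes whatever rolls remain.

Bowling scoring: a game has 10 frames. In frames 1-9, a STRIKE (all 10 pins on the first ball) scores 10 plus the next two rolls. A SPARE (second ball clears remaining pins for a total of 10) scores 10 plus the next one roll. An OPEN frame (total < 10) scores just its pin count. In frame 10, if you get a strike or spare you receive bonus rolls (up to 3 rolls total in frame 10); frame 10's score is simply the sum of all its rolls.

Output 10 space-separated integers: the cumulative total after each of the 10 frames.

Answer: 4 24 39 44 53 60 90 110 130 141

Derivation:
Frame 1: OPEN (4+0=4). Cumulative: 4
Frame 2: SPARE (6+4=10). 10 + next roll (10) = 20. Cumulative: 24
Frame 3: STRIKE. 10 + next two rolls (5+0) = 15. Cumulative: 39
Frame 4: OPEN (5+0=5). Cumulative: 44
Frame 5: OPEN (6+3=9). Cumulative: 53
Frame 6: OPEN (5+2=7). Cumulative: 60
Frame 7: STRIKE. 10 + next two rolls (10+10) = 30. Cumulative: 90
Frame 8: STRIKE. 10 + next two rolls (10+0) = 20. Cumulative: 110
Frame 9: STRIKE. 10 + next two rolls (0+10) = 20. Cumulative: 130
Frame 10: SPARE. Sum of all frame-10 rolls (0+10+1) = 11. Cumulative: 141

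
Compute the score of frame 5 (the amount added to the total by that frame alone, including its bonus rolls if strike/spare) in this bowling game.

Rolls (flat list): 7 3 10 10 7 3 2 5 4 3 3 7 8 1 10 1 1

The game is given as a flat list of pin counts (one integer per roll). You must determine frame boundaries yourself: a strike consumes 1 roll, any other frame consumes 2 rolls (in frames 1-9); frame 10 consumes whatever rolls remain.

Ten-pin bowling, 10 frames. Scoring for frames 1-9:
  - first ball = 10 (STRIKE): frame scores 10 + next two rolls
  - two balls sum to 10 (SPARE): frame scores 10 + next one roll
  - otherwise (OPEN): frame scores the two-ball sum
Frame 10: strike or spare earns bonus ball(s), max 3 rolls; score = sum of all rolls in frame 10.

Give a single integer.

Answer: 7

Derivation:
Frame 1: SPARE (7+3=10). 10 + next roll (10) = 20. Cumulative: 20
Frame 2: STRIKE. 10 + next two rolls (10+7) = 27. Cumulative: 47
Frame 3: STRIKE. 10 + next two rolls (7+3) = 20. Cumulative: 67
Frame 4: SPARE (7+3=10). 10 + next roll (2) = 12. Cumulative: 79
Frame 5: OPEN (2+5=7). Cumulative: 86
Frame 6: OPEN (4+3=7). Cumulative: 93
Frame 7: SPARE (3+7=10). 10 + next roll (8) = 18. Cumulative: 111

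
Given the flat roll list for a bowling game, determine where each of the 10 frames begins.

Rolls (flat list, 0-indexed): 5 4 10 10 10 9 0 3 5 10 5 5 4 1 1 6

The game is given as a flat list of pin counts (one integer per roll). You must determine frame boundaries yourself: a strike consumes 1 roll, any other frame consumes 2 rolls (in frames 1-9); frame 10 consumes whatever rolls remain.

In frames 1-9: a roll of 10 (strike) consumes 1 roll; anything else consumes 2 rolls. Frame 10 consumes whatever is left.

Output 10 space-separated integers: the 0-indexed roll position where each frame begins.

Frame 1 starts at roll index 0: rolls=5,4 (sum=9), consumes 2 rolls
Frame 2 starts at roll index 2: roll=10 (strike), consumes 1 roll
Frame 3 starts at roll index 3: roll=10 (strike), consumes 1 roll
Frame 4 starts at roll index 4: roll=10 (strike), consumes 1 roll
Frame 5 starts at roll index 5: rolls=9,0 (sum=9), consumes 2 rolls
Frame 6 starts at roll index 7: rolls=3,5 (sum=8), consumes 2 rolls
Frame 7 starts at roll index 9: roll=10 (strike), consumes 1 roll
Frame 8 starts at roll index 10: rolls=5,5 (sum=10), consumes 2 rolls
Frame 9 starts at roll index 12: rolls=4,1 (sum=5), consumes 2 rolls
Frame 10 starts at roll index 14: 2 remaining rolls

Answer: 0 2 3 4 5 7 9 10 12 14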